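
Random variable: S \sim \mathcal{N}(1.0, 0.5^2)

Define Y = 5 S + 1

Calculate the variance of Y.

For Y = aS + b: Var(Y) = a² * Var(S)
Var(S) = 0.5^2 = 0.25
Var(Y) = 5² * 0.25 = 25 * 0.25 = 6.25

6.25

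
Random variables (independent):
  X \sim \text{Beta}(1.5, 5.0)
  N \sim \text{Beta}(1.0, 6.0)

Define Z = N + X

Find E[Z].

E[Z] = 1*E[X] + 1*E[N]
E[X] = 0.23076923
E[N] = 0.14285714
E[Z] = 1*0.23076923 + 1*0.14285714 = 0.37362637

0.37362637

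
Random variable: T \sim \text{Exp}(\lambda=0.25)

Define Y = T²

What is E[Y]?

Using E[X²] = Var(X) + (E[X])²:
E[T] = 4
Var(T) = 1/0.25^2 = 16
E[T²] = 16 + 4² = 16 + 16 = 32

32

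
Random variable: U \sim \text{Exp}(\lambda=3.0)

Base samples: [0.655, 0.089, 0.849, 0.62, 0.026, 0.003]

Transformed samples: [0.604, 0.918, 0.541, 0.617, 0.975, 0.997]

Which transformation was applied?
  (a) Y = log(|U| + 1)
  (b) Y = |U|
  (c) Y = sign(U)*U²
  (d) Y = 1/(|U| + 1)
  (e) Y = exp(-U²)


Checking option (d) Y = 1/(|U| + 1):
  U = 0.655 -> Y = 0.604 ✓
  U = 0.089 -> Y = 0.918 ✓
  U = 0.849 -> Y = 0.541 ✓
All samples match this transformation.

(d) 1/(|U| + 1)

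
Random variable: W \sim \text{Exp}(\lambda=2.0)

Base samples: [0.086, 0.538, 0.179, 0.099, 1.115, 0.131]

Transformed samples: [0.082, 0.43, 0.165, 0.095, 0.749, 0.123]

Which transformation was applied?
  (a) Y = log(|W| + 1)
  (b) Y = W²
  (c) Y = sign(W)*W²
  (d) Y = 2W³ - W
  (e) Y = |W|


Checking option (a) Y = log(|W| + 1):
  W = 0.086 -> Y = 0.082 ✓
  W = 0.538 -> Y = 0.43 ✓
  W = 0.179 -> Y = 0.165 ✓
All samples match this transformation.

(a) log(|W| + 1)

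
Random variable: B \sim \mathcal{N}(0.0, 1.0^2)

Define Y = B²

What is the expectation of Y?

Using E[X²] = Var(X) + (E[X])²:
E[B] = 0
Var(B) = 1.0^2 = 1
E[B²] = 1 + 0² = 1 + 0 = 1

1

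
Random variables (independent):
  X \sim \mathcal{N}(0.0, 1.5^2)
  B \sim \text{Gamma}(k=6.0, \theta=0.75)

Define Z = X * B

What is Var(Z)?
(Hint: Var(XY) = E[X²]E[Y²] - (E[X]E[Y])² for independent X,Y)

Var(XY) = E[X²]E[Y²] - (E[X]E[Y])²
E[X] = 0, Var(X) = 2.25
E[B] = 4.5, Var(B) = 3.375
E[X²] = 2.25 + 0² = 2.25
E[B²] = 3.375 + 4.5² = 23.625
Var(Z) = 2.25*23.625 - (0*4.5)²
= 53.15625 - 0 = 53.15625

53.15625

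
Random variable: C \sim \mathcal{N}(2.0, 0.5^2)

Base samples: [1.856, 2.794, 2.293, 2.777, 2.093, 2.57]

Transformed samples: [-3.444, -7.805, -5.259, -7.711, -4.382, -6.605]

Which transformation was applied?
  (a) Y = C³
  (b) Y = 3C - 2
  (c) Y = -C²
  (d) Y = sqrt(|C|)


Checking option (c) Y = -C²:
  C = 1.856 -> Y = -3.444 ✓
  C = 2.794 -> Y = -7.805 ✓
  C = 2.293 -> Y = -5.259 ✓
All samples match this transformation.

(c) -C²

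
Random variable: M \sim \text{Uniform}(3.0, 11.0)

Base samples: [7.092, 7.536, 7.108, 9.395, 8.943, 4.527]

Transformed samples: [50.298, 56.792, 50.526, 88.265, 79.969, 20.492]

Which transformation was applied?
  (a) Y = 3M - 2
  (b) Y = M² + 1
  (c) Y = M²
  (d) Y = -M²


Checking option (c) Y = M²:
  M = 7.092 -> Y = 50.298 ✓
  M = 7.536 -> Y = 56.792 ✓
  M = 7.108 -> Y = 50.526 ✓
All samples match this transformation.

(c) M²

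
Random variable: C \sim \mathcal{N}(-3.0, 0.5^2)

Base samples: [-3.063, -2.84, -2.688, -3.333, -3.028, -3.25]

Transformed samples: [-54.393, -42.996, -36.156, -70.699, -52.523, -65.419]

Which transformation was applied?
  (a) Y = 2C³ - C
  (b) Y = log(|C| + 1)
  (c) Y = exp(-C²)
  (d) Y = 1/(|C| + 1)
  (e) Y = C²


Checking option (a) Y = 2C³ - C:
  C = -3.063 -> Y = -54.393 ✓
  C = -2.84 -> Y = -42.996 ✓
  C = -2.688 -> Y = -36.156 ✓
All samples match this transformation.

(a) 2C³ - C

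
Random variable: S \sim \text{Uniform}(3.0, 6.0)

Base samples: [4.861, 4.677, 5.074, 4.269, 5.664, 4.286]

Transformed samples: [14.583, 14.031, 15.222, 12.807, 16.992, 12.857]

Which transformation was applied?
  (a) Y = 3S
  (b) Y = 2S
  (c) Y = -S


Checking option (a) Y = 3S:
  S = 4.861 -> Y = 14.583 ✓
  S = 4.677 -> Y = 14.031 ✓
  S = 5.074 -> Y = 15.222 ✓
All samples match this transformation.

(a) 3S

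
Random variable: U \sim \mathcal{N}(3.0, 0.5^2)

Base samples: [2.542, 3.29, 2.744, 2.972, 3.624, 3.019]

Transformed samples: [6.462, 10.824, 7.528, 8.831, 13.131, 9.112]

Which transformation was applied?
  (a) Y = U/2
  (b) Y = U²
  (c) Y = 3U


Checking option (b) Y = U²:
  U = 2.542 -> Y = 6.462 ✓
  U = 3.29 -> Y = 10.824 ✓
  U = 2.744 -> Y = 7.528 ✓
All samples match this transformation.

(b) U²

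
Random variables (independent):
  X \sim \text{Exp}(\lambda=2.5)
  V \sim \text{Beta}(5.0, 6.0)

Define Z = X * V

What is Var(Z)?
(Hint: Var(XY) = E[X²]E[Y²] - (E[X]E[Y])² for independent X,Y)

Var(XY) = E[X²]E[Y²] - (E[X]E[Y])²
E[X] = 0.4, Var(X) = 0.16
E[V] = 0.45454545, Var(V) = 0.020661157
E[X²] = 0.16 + 0.4² = 0.32
E[V²] = 0.020661157 + 0.45454545² = 0.22727273
Var(Z) = 0.32*0.22727273 - (0.4*0.45454545)²
= 0.072727273 - 0.033057851 = 0.039669421

0.039669421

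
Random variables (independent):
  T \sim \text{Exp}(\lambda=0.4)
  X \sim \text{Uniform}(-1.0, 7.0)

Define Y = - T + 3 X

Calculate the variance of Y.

For independent RVs: Var(aX + bY) = a²Var(X) + b²Var(Y)
Var(T) = 6.25
Var(X) = 5.3333333
Var(Y) = (-1)²*6.25 + 3²*5.3333333
= 1*6.25 + 9*5.3333333 = 54.25

54.25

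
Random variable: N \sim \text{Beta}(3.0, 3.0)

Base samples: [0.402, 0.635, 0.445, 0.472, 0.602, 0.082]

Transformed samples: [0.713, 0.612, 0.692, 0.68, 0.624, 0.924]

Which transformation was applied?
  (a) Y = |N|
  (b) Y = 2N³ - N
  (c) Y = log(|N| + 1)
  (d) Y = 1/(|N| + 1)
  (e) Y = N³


Checking option (d) Y = 1/(|N| + 1):
  N = 0.402 -> Y = 0.713 ✓
  N = 0.635 -> Y = 0.612 ✓
  N = 0.445 -> Y = 0.692 ✓
All samples match this transformation.

(d) 1/(|N| + 1)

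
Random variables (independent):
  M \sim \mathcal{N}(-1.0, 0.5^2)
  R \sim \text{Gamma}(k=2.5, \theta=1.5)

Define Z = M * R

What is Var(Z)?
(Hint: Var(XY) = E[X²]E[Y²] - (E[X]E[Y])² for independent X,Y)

Var(XY) = E[X²]E[Y²] - (E[X]E[Y])²
E[M] = -1, Var(M) = 0.25
E[R] = 3.75, Var(R) = 5.625
E[M²] = 0.25 + (-1)² = 1.25
E[R²] = 5.625 + 3.75² = 19.6875
Var(Z) = 1.25*19.6875 - (-1*3.75)²
= 24.609375 - 14.0625 = 10.546875

10.546875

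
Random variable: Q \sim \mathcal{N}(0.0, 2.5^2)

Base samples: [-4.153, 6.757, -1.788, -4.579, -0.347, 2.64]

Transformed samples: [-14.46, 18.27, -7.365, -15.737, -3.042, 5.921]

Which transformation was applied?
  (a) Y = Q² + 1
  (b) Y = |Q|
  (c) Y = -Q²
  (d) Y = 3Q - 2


Checking option (d) Y = 3Q - 2:
  Q = -4.153 -> Y = -14.46 ✓
  Q = 6.757 -> Y = 18.27 ✓
  Q = -1.788 -> Y = -7.365 ✓
All samples match this transformation.

(d) 3Q - 2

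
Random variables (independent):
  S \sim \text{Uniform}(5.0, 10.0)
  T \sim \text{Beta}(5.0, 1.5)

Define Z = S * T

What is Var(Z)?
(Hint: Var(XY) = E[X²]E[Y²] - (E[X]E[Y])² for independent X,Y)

Var(XY) = E[X²]E[Y²] - (E[X]E[Y])²
E[S] = 7.5, Var(S) = 2.0833333
E[T] = 0.76923077, Var(T) = 0.023668639
E[S²] = 2.0833333 + 7.5² = 58.333333
E[T²] = 0.023668639 + 0.76923077² = 0.61538462
Var(Z) = 58.333333*0.61538462 - (7.5*0.76923077)²
= 35.897436 - 33.284024 = 2.6134122

2.6134122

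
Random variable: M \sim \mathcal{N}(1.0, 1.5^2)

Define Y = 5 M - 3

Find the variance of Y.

For Y = aM + b: Var(Y) = a² * Var(M)
Var(M) = 1.5^2 = 2.25
Var(Y) = 5² * 2.25 = 25 * 2.25 = 56.25

56.25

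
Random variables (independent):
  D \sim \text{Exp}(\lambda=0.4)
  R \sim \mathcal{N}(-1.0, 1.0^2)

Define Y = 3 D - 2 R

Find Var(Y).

For independent RVs: Var(aX + bY) = a²Var(X) + b²Var(Y)
Var(D) = 6.25
Var(R) = 1
Var(Y) = 3²*6.25 + (-2)²*1
= 9*6.25 + 4*1 = 60.25

60.25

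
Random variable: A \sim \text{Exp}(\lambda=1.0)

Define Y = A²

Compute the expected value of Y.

Using E[X²] = Var(X) + (E[X])²:
E[A] = 1
Var(A) = 1/1.0^2 = 1
E[A²] = 1 + 1² = 1 + 1 = 2

2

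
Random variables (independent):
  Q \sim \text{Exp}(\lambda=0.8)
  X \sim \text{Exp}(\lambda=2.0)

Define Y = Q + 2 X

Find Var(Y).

For independent RVs: Var(aX + bY) = a²Var(X) + b²Var(Y)
Var(Q) = 1.5625
Var(X) = 0.25
Var(Y) = 1²*1.5625 + 2²*0.25
= 1*1.5625 + 4*0.25 = 2.5625

2.5625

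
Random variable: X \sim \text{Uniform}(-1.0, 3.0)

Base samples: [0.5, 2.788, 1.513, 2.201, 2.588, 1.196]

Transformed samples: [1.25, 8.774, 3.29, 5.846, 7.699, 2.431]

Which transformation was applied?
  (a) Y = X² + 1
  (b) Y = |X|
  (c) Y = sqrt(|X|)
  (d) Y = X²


Checking option (a) Y = X² + 1:
  X = 0.5 -> Y = 1.25 ✓
  X = 2.788 -> Y = 8.774 ✓
  X = 1.513 -> Y = 3.29 ✓
All samples match this transformation.

(a) X² + 1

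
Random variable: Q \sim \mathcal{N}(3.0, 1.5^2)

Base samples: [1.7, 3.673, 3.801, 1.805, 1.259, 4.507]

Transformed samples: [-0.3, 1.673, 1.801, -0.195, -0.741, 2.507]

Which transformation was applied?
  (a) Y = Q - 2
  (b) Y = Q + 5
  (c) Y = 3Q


Checking option (a) Y = Q - 2:
  Q = 1.7 -> Y = -0.3 ✓
  Q = 3.673 -> Y = 1.673 ✓
  Q = 3.801 -> Y = 1.801 ✓
All samples match this transformation.

(a) Q - 2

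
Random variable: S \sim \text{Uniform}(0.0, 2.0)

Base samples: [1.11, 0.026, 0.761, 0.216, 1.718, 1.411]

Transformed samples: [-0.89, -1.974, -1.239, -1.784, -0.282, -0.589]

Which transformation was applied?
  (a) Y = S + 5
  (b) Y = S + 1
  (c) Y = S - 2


Checking option (c) Y = S - 2:
  S = 1.11 -> Y = -0.89 ✓
  S = 0.026 -> Y = -1.974 ✓
  S = 0.761 -> Y = -1.239 ✓
All samples match this transformation.

(c) S - 2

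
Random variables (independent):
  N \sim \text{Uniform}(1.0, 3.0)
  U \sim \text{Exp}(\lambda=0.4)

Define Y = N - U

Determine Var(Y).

For independent RVs: Var(aX + bY) = a²Var(X) + b²Var(Y)
Var(N) = 0.33333333
Var(U) = 6.25
Var(Y) = 1²*0.33333333 + (-1)²*6.25
= 1*0.33333333 + 1*6.25 = 6.5833333

6.5833333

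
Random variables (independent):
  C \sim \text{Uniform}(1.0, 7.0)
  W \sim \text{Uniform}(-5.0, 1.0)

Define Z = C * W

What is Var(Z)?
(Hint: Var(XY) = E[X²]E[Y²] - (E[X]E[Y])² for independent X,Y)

Var(XY) = E[X²]E[Y²] - (E[X]E[Y])²
E[C] = 4, Var(C) = 3
E[W] = -2, Var(W) = 3
E[C²] = 3 + 4² = 19
E[W²] = 3 + (-2)² = 7
Var(Z) = 19*7 - (4*(-2))²
= 133 - 64 = 69

69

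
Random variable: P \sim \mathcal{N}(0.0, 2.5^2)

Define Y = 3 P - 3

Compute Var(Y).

For Y = aP + b: Var(Y) = a² * Var(P)
Var(P) = 2.5^2 = 6.25
Var(Y) = 3² * 6.25 = 9 * 6.25 = 56.25

56.25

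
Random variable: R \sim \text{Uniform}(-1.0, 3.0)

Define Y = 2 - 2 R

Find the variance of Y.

For Y = aR + b: Var(Y) = a² * Var(R)
Var(R) = (3 + 1)^2/12 = 1.3333333
Var(Y) = (-2)² * 1.3333333 = 4 * 1.3333333 = 5.3333333

5.3333333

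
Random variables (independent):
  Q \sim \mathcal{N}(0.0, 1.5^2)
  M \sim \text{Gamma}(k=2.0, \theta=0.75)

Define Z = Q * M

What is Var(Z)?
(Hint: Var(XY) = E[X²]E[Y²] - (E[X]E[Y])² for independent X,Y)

Var(XY) = E[X²]E[Y²] - (E[X]E[Y])²
E[Q] = 0, Var(Q) = 2.25
E[M] = 1.5, Var(M) = 1.125
E[Q²] = 2.25 + 0² = 2.25
E[M²] = 1.125 + 1.5² = 3.375
Var(Z) = 2.25*3.375 - (0*1.5)²
= 7.59375 - 0 = 7.59375

7.59375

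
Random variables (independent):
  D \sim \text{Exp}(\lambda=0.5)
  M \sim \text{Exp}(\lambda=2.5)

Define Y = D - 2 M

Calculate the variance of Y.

For independent RVs: Var(aX + bY) = a²Var(X) + b²Var(Y)
Var(D) = 4
Var(M) = 0.16
Var(Y) = 1²*4 + (-2)²*0.16
= 1*4 + 4*0.16 = 4.64

4.64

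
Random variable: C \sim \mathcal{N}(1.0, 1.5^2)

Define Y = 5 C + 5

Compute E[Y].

For Y = 5C + 5:
E[Y] = 5 * E[C] + 5
E[C] = 1.0 = 1
E[Y] = 5 * 1 + 5 = 10

10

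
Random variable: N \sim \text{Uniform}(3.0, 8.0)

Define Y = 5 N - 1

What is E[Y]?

For Y = 5N - 1:
E[Y] = 5 * E[N] - 1
E[N] = (3 + 8)/2 = 5.5
E[Y] = 5 * 5.5 - 1 = 26.5

26.5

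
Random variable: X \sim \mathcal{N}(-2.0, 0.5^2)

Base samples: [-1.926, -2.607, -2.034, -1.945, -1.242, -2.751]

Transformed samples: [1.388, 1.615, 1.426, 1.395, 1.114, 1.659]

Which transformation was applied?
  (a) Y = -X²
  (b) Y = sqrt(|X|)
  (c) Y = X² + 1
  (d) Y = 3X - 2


Checking option (b) Y = sqrt(|X|):
  X = -1.926 -> Y = 1.388 ✓
  X = -2.607 -> Y = 1.615 ✓
  X = -2.034 -> Y = 1.426 ✓
All samples match this transformation.

(b) sqrt(|X|)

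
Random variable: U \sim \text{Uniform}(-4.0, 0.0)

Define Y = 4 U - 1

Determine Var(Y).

For Y = aU + b: Var(Y) = a² * Var(U)
Var(U) = (0 + 4)^2/12 = 1.3333333
Var(Y) = 4² * 1.3333333 = 16 * 1.3333333 = 21.333333

21.333333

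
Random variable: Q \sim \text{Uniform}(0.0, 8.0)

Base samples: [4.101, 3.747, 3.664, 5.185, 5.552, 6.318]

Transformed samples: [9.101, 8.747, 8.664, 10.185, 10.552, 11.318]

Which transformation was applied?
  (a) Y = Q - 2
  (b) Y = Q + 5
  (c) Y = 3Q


Checking option (b) Y = Q + 5:
  Q = 4.101 -> Y = 9.101 ✓
  Q = 3.747 -> Y = 8.747 ✓
  Q = 3.664 -> Y = 8.664 ✓
All samples match this transformation.

(b) Q + 5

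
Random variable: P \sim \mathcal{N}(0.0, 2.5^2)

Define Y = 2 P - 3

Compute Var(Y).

For Y = aP + b: Var(Y) = a² * Var(P)
Var(P) = 2.5^2 = 6.25
Var(Y) = 2² * 6.25 = 4 * 6.25 = 25

25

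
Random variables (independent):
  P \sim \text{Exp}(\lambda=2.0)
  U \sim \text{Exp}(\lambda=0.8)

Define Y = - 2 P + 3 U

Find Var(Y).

For independent RVs: Var(aX + bY) = a²Var(X) + b²Var(Y)
Var(P) = 0.25
Var(U) = 1.5625
Var(Y) = (-2)²*0.25 + 3²*1.5625
= 4*0.25 + 9*1.5625 = 15.0625

15.0625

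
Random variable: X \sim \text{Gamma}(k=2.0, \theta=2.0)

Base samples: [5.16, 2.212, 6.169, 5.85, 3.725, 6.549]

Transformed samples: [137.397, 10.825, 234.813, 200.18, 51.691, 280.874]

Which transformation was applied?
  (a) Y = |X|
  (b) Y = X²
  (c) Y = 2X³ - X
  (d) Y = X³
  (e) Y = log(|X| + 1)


Checking option (d) Y = X³:
  X = 5.16 -> Y = 137.397 ✓
  X = 2.212 -> Y = 10.825 ✓
  X = 6.169 -> Y = 234.813 ✓
All samples match this transformation.

(d) X³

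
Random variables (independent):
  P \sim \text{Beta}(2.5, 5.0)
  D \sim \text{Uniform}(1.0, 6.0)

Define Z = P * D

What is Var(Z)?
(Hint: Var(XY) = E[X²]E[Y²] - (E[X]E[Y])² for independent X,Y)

Var(XY) = E[X²]E[Y²] - (E[X]E[Y])²
E[P] = 0.33333333, Var(P) = 0.026143791
E[D] = 3.5, Var(D) = 2.0833333
E[P²] = 0.026143791 + 0.33333333² = 0.1372549
E[D²] = 2.0833333 + 3.5² = 14.333333
Var(Z) = 0.1372549*14.333333 - (0.33333333*3.5)²
= 1.9673203 - 1.3611111 = 0.60620915

0.60620915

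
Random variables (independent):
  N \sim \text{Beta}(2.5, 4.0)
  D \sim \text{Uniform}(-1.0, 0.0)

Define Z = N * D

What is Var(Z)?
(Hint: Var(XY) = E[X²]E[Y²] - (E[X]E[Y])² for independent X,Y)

Var(XY) = E[X²]E[Y²] - (E[X]E[Y])²
E[N] = 0.38461538, Var(N) = 0.031558185
E[D] = -0.5, Var(D) = 0.083333333
E[N²] = 0.031558185 + 0.38461538² = 0.17948718
E[D²] = 0.083333333 + (-0.5)² = 0.33333333
Var(Z) = 0.17948718*0.33333333 - (0.38461538*(-0.5))²
= 0.05982906 - 0.036982249 = 0.022846811

0.022846811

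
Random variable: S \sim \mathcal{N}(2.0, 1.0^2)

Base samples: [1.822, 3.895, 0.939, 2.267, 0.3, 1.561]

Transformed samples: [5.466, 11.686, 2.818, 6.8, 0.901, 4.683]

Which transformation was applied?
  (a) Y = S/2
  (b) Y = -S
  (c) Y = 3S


Checking option (c) Y = 3S:
  S = 1.822 -> Y = 5.466 ✓
  S = 3.895 -> Y = 11.686 ✓
  S = 0.939 -> Y = 2.818 ✓
All samples match this transformation.

(c) 3S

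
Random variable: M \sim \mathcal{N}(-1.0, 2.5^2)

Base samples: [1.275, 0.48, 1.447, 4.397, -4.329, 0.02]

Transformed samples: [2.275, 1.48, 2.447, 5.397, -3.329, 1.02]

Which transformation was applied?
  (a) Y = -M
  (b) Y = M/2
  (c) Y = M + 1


Checking option (c) Y = M + 1:
  M = 1.275 -> Y = 2.275 ✓
  M = 0.48 -> Y = 1.48 ✓
  M = 1.447 -> Y = 2.447 ✓
All samples match this transformation.

(c) M + 1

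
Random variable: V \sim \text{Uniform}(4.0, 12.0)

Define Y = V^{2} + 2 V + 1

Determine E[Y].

E[Y] = 1*E[V²] + 2*E[V] + 1
E[V] = 8
E[V²] = Var(V) + (E[V])² = 5.3333333 + 64 = 69.333333
E[Y] = 1*69.333333 + 2*8 + 1 = 86.333333

86.333333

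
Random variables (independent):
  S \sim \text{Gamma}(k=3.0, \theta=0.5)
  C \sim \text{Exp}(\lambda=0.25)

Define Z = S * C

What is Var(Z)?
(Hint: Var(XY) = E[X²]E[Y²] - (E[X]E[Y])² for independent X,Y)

Var(XY) = E[X²]E[Y²] - (E[X]E[Y])²
E[S] = 1.5, Var(S) = 0.75
E[C] = 4, Var(C) = 16
E[S²] = 0.75 + 1.5² = 3
E[C²] = 16 + 4² = 32
Var(Z) = 3*32 - (1.5*4)²
= 96 - 36 = 60

60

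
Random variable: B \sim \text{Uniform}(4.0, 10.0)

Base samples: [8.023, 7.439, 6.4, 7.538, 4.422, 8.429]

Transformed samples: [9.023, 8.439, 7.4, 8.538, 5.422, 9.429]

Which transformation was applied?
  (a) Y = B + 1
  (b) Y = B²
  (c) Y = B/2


Checking option (a) Y = B + 1:
  B = 8.023 -> Y = 9.023 ✓
  B = 7.439 -> Y = 8.439 ✓
  B = 6.4 -> Y = 7.4 ✓
All samples match this transformation.

(a) B + 1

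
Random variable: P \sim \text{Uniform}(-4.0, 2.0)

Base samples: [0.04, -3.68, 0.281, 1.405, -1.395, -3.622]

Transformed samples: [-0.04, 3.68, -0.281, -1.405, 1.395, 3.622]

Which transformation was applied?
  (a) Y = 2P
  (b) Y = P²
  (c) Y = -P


Checking option (c) Y = -P:
  P = 0.04 -> Y = -0.04 ✓
  P = -3.68 -> Y = 3.68 ✓
  P = 0.281 -> Y = -0.281 ✓
All samples match this transformation.

(c) -P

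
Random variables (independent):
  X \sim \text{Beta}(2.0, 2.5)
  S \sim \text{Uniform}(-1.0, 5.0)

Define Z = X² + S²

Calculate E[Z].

E[Z] = E[X²] + E[S²]
E[X²] = Var(X) + E[X]² = 0.044893378 + 0.19753086 = 0.24242424
E[S²] = Var(S) + E[S]² = 3 + 4 = 7
E[Z] = 0.24242424 + 7 = 7.2424242

7.2424242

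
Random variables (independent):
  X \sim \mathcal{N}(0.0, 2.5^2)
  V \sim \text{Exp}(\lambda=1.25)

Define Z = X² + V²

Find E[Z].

E[Z] = E[X²] + E[V²]
E[X²] = Var(X) + E[X]² = 6.25 + 0 = 6.25
E[V²] = Var(V) + E[V]² = 0.64 + 0.64 = 1.28
E[Z] = 6.25 + 1.28 = 7.53

7.53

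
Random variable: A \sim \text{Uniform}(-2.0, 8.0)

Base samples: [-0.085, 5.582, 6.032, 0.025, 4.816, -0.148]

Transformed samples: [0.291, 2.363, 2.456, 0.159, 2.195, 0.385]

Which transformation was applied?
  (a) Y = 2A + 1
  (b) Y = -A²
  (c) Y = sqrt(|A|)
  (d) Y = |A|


Checking option (c) Y = sqrt(|A|):
  A = -0.085 -> Y = 0.291 ✓
  A = 5.582 -> Y = 2.363 ✓
  A = 6.032 -> Y = 2.456 ✓
All samples match this transformation.

(c) sqrt(|A|)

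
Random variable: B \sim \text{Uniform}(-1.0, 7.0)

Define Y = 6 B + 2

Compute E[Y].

For Y = 6B + 2:
E[Y] = 6 * E[B] + 2
E[B] = (-1 + 7)/2 = 3
E[Y] = 6 * 3 + 2 = 20

20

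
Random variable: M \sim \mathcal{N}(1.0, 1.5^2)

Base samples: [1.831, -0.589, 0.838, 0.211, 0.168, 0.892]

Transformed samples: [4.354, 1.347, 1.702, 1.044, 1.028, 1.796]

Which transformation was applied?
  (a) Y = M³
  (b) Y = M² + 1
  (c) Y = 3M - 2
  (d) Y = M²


Checking option (b) Y = M² + 1:
  M = 1.831 -> Y = 4.354 ✓
  M = -0.589 -> Y = 1.347 ✓
  M = 0.838 -> Y = 1.702 ✓
All samples match this transformation.

(b) M² + 1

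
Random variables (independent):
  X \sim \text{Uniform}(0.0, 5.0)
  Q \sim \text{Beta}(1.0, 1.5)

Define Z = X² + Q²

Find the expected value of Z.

E[Z] = E[X²] + E[Q²]
E[X²] = Var(X) + E[X]² = 2.0833333 + 6.25 = 8.3333333
E[Q²] = Var(Q) + E[Q]² = 0.068571429 + 0.16 = 0.22857143
E[Z] = 8.3333333 + 0.22857143 = 8.5619048

8.5619048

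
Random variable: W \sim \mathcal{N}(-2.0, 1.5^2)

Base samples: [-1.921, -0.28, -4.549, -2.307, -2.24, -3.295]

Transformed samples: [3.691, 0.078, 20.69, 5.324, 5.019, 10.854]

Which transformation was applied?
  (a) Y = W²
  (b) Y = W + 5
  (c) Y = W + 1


Checking option (a) Y = W²:
  W = -1.921 -> Y = 3.691 ✓
  W = -0.28 -> Y = 0.078 ✓
  W = -4.549 -> Y = 20.69 ✓
All samples match this transformation.

(a) W²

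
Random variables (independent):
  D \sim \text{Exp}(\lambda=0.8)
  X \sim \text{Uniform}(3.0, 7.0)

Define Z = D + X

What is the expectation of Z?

E[Z] = 1*E[D] + 1*E[X]
E[D] = 1.25
E[X] = 5
E[Z] = 1*1.25 + 1*5 = 6.25

6.25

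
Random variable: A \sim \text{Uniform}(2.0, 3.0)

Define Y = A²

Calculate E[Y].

E[A²] = Var(A) + (E[A])² = 0.083333333 + 6.25 = 6.3333333

6.3333333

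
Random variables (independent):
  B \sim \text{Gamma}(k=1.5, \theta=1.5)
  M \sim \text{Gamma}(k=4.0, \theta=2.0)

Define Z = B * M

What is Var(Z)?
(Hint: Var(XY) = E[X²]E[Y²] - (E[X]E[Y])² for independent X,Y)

Var(XY) = E[X²]E[Y²] - (E[X]E[Y])²
E[B] = 2.25, Var(B) = 3.375
E[M] = 8, Var(M) = 16
E[B²] = 3.375 + 2.25² = 8.4375
E[M²] = 16 + 8² = 80
Var(Z) = 8.4375*80 - (2.25*8)²
= 675 - 324 = 351

351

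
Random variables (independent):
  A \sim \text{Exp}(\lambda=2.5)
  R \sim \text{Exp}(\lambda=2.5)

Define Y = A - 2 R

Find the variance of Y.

For independent RVs: Var(aX + bY) = a²Var(X) + b²Var(Y)
Var(A) = 0.16
Var(R) = 0.16
Var(Y) = 1²*0.16 + (-2)²*0.16
= 1*0.16 + 4*0.16 = 0.8

0.8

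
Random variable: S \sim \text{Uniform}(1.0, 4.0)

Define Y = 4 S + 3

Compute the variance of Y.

For Y = aS + b: Var(Y) = a² * Var(S)
Var(S) = (4 - 1)^2/12 = 0.75
Var(Y) = 4² * 0.75 = 16 * 0.75 = 12

12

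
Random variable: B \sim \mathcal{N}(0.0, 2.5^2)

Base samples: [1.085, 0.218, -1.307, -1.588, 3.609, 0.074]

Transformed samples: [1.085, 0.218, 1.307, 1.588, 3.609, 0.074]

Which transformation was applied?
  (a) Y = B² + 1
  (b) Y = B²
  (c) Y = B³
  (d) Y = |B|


Checking option (d) Y = |B|:
  B = 1.085 -> Y = 1.085 ✓
  B = 0.218 -> Y = 0.218 ✓
  B = -1.307 -> Y = 1.307 ✓
All samples match this transformation.

(d) |B|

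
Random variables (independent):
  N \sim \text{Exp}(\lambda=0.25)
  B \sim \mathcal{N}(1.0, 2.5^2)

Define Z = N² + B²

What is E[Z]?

E[Z] = E[N²] + E[B²]
E[N²] = Var(N) + E[N]² = 16 + 16 = 32
E[B²] = Var(B) + E[B]² = 6.25 + 1 = 7.25
E[Z] = 32 + 7.25 = 39.25

39.25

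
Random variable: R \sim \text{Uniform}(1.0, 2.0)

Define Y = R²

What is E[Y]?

E[R²] = Var(R) + (E[R])² = 0.083333333 + 2.25 = 2.3333333

2.3333333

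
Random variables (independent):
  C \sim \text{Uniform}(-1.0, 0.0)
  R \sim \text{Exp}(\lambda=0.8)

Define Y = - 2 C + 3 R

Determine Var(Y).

For independent RVs: Var(aX + bY) = a²Var(X) + b²Var(Y)
Var(C) = 0.083333333
Var(R) = 1.5625
Var(Y) = (-2)²*0.083333333 + 3²*1.5625
= 4*0.083333333 + 9*1.5625 = 14.395833

14.395833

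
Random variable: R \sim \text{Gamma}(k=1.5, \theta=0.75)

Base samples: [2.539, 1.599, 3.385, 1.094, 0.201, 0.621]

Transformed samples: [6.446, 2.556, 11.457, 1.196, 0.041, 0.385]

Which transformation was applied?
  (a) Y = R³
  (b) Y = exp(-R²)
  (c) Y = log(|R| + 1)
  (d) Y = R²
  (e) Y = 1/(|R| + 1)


Checking option (d) Y = R²:
  R = 2.539 -> Y = 6.446 ✓
  R = 1.599 -> Y = 2.556 ✓
  R = 3.385 -> Y = 11.457 ✓
All samples match this transformation.

(d) R²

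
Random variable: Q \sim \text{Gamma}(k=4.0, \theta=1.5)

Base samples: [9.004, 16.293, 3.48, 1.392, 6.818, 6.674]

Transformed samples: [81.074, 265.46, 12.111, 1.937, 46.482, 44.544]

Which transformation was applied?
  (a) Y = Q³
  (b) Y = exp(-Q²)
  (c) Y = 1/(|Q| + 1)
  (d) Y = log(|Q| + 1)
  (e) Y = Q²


Checking option (e) Y = Q²:
  Q = 9.004 -> Y = 81.074 ✓
  Q = 16.293 -> Y = 265.46 ✓
  Q = 3.48 -> Y = 12.111 ✓
All samples match this transformation.

(e) Q²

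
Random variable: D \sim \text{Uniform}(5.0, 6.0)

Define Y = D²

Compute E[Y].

Using E[X²] = Var(X) + (E[X])²:
E[D] = 5.5
Var(D) = (6 - 5)^2/12 = 0.083333333
E[D²] = 0.083333333 + 5.5² = 0.083333333 + 30.25 = 30.333333

30.333333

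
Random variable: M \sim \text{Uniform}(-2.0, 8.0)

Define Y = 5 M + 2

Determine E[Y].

For Y = 5M + 2:
E[Y] = 5 * E[M] + 2
E[M] = (-2 + 8)/2 = 3
E[Y] = 5 * 3 + 2 = 17

17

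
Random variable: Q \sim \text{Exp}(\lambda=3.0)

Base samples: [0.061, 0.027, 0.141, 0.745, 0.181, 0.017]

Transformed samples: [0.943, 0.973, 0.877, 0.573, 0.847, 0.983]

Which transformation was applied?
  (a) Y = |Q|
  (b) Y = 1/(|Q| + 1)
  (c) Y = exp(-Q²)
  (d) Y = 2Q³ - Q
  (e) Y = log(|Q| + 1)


Checking option (b) Y = 1/(|Q| + 1):
  Q = 0.061 -> Y = 0.943 ✓
  Q = 0.027 -> Y = 0.973 ✓
  Q = 0.141 -> Y = 0.877 ✓
All samples match this transformation.

(b) 1/(|Q| + 1)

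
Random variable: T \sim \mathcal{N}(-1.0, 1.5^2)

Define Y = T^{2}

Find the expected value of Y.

E[Y] = 1*E[T²]
E[T] = -1
E[T²] = Var(T) + (E[T])² = 2.25 + 1 = 3.25
E[Y] = 1*3.25 = 3.25

3.25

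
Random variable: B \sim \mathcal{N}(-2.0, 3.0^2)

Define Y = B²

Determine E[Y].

Using E[X²] = Var(X) + (E[X])²:
E[B] = -2
Var(B) = 3.0^2 = 9
E[B²] = 9 + (-2)² = 9 + 4 = 13

13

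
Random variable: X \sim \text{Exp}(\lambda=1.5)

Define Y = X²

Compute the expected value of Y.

Using E[X²] = Var(X) + (E[X])²:
E[X] = 0.66666667
Var(X) = 1/1.5^2 = 0.44444444
E[X²] = 0.44444444 + 0.66666667² = 0.44444444 + 0.44444444 = 0.88888889

0.88888889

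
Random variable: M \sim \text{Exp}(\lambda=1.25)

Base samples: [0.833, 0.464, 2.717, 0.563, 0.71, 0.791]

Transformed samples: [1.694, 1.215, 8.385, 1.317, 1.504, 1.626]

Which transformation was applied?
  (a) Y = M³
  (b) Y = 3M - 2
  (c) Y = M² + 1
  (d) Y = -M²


Checking option (c) Y = M² + 1:
  M = 0.833 -> Y = 1.694 ✓
  M = 0.464 -> Y = 1.215 ✓
  M = 2.717 -> Y = 8.385 ✓
All samples match this transformation.

(c) M² + 1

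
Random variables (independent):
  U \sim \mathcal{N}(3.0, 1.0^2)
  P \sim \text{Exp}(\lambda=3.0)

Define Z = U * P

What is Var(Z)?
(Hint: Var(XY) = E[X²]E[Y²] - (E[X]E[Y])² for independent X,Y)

Var(XY) = E[X²]E[Y²] - (E[X]E[Y])²
E[U] = 3, Var(U) = 1
E[P] = 0.33333333, Var(P) = 0.11111111
E[U²] = 1 + 3² = 10
E[P²] = 0.11111111 + 0.33333333² = 0.22222222
Var(Z) = 10*0.22222222 - (3*0.33333333)²
= 2.2222222 - 1 = 1.2222222

1.2222222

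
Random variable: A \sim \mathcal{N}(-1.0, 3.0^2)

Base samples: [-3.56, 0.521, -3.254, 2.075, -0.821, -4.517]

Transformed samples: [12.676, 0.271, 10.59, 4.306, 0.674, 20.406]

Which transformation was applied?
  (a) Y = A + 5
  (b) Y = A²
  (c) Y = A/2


Checking option (b) Y = A²:
  A = -3.56 -> Y = 12.676 ✓
  A = 0.521 -> Y = 0.271 ✓
  A = -3.254 -> Y = 10.59 ✓
All samples match this transformation.

(b) A²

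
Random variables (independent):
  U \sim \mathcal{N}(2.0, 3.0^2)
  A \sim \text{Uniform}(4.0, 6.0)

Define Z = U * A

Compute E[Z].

For independent RVs: E[XY] = E[X]*E[Y]
E[U] = 2
E[A] = 5
E[Z] = 2 * 5 = 10

10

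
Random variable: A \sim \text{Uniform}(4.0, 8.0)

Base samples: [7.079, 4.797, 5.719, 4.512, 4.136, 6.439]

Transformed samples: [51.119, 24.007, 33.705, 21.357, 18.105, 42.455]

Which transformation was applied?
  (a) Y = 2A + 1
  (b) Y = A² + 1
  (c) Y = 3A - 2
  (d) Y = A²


Checking option (b) Y = A² + 1:
  A = 7.079 -> Y = 51.119 ✓
  A = 4.797 -> Y = 24.007 ✓
  A = 5.719 -> Y = 33.705 ✓
All samples match this transformation.

(b) A² + 1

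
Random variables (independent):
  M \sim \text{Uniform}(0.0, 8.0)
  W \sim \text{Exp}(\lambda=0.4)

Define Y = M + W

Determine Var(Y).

For independent RVs: Var(aX + bY) = a²Var(X) + b²Var(Y)
Var(M) = 5.3333333
Var(W) = 6.25
Var(Y) = 1²*5.3333333 + 1²*6.25
= 1*5.3333333 + 1*6.25 = 11.583333

11.583333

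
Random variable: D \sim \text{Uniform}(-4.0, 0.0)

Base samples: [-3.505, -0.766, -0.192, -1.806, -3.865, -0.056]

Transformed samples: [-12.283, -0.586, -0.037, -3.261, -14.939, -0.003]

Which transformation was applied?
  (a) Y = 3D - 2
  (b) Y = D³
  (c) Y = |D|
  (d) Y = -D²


Checking option (d) Y = -D²:
  D = -3.505 -> Y = -12.283 ✓
  D = -0.766 -> Y = -0.586 ✓
  D = -0.192 -> Y = -0.037 ✓
All samples match this transformation.

(d) -D²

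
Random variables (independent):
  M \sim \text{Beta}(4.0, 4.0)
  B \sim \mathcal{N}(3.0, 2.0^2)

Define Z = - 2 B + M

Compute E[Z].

E[Z] = 1*E[M] - 2*E[B]
E[M] = 0.5
E[B] = 3
E[Z] = 1*0.5 - 2*3 = -5.5

-5.5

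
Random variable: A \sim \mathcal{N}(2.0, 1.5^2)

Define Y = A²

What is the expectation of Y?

Using E[X²] = Var(X) + (E[X])²:
E[A] = 2
Var(A) = 1.5^2 = 2.25
E[A²] = 2.25 + 2² = 2.25 + 4 = 6.25

6.25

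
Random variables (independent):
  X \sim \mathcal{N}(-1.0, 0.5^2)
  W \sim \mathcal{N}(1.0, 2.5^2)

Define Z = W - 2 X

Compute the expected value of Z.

E[Z] = -2*E[X] + 1*E[W]
E[X] = -1
E[W] = 1
E[Z] = -2*(-1) + 1*1 = 3

3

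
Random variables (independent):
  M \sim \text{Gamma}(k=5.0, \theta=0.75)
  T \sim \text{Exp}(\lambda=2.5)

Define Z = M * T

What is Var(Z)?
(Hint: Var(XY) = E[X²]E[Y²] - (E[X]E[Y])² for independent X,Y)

Var(XY) = E[X²]E[Y²] - (E[X]E[Y])²
E[M] = 3.75, Var(M) = 2.8125
E[T] = 0.4, Var(T) = 0.16
E[M²] = 2.8125 + 3.75² = 16.875
E[T²] = 0.16 + 0.4² = 0.32
Var(Z) = 16.875*0.32 - (3.75*0.4)²
= 5.4 - 2.25 = 3.15

3.15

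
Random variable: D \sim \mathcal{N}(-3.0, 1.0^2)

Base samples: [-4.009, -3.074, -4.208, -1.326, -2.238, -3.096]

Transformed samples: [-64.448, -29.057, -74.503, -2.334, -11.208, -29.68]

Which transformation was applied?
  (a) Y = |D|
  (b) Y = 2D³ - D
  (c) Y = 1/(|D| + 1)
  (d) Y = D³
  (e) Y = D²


Checking option (d) Y = D³:
  D = -4.009 -> Y = -64.448 ✓
  D = -3.074 -> Y = -29.057 ✓
  D = -4.208 -> Y = -74.503 ✓
All samples match this transformation.

(d) D³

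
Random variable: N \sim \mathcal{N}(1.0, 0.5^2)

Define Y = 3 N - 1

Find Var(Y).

For Y = aN + b: Var(Y) = a² * Var(N)
Var(N) = 0.5^2 = 0.25
Var(Y) = 3² * 0.25 = 9 * 0.25 = 2.25

2.25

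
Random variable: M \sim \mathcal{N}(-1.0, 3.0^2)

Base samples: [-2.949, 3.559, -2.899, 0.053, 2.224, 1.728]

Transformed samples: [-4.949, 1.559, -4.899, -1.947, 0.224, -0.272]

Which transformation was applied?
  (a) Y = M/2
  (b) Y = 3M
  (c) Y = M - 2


Checking option (c) Y = M - 2:
  M = -2.949 -> Y = -4.949 ✓
  M = 3.559 -> Y = 1.559 ✓
  M = -2.899 -> Y = -4.899 ✓
All samples match this transformation.

(c) M - 2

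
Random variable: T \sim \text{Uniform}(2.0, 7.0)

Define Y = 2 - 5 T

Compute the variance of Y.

For Y = aT + b: Var(Y) = a² * Var(T)
Var(T) = (7 - 2)^2/12 = 2.0833333
Var(Y) = (-5)² * 2.0833333 = 25 * 2.0833333 = 52.083333

52.083333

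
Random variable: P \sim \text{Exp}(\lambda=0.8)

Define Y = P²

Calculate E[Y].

Using E[X²] = Var(X) + (E[X])²:
E[P] = 1.25
Var(P) = 1/0.8^2 = 1.5625
E[P²] = 1.5625 + 1.25² = 1.5625 + 1.5625 = 3.125

3.125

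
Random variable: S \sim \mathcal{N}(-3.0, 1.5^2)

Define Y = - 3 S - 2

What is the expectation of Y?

For Y = -3S - 2:
E[Y] = -3 * E[S] - 2
E[S] = -3.0 = -3
E[Y] = -3 * (-3) - 2 = 7

7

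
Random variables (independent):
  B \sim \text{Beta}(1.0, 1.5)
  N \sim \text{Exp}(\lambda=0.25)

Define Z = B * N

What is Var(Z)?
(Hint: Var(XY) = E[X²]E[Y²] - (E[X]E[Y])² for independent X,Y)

Var(XY) = E[X²]E[Y²] - (E[X]E[Y])²
E[B] = 0.4, Var(B) = 0.068571429
E[N] = 4, Var(N) = 16
E[B²] = 0.068571429 + 0.4² = 0.22857143
E[N²] = 16 + 4² = 32
Var(Z) = 0.22857143*32 - (0.4*4)²
= 7.3142857 - 2.56 = 4.7542857

4.7542857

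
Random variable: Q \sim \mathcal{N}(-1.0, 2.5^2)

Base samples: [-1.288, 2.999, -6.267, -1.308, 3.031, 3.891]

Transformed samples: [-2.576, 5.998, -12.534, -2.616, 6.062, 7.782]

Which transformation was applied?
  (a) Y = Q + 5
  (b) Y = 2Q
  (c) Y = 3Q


Checking option (b) Y = 2Q:
  Q = -1.288 -> Y = -2.576 ✓
  Q = 2.999 -> Y = 5.998 ✓
  Q = -6.267 -> Y = -12.534 ✓
All samples match this transformation.

(b) 2Q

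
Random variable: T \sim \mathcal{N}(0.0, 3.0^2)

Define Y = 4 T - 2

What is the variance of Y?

For Y = aT + b: Var(Y) = a² * Var(T)
Var(T) = 3.0^2 = 9
Var(Y) = 4² * 9 = 16 * 9 = 144

144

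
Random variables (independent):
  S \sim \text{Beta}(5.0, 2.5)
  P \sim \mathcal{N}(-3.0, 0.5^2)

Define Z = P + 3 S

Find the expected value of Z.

E[Z] = 3*E[S] + 1*E[P]
E[S] = 0.66666667
E[P] = -3
E[Z] = 3*0.66666667 + 1*(-3) = -1

-1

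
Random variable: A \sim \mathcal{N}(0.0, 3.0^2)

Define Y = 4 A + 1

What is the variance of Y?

For Y = aA + b: Var(Y) = a² * Var(A)
Var(A) = 3.0^2 = 9
Var(Y) = 4² * 9 = 16 * 9 = 144

144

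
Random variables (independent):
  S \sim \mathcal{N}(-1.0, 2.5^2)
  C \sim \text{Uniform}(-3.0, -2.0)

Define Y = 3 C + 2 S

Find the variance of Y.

For independent RVs: Var(aX + bY) = a²Var(X) + b²Var(Y)
Var(S) = 6.25
Var(C) = 0.083333333
Var(Y) = 2²*6.25 + 3²*0.083333333
= 4*6.25 + 9*0.083333333 = 25.75

25.75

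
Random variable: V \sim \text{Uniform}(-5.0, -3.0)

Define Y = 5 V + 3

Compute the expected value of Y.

For Y = 5V + 3:
E[Y] = 5 * E[V] + 3
E[V] = (-5 - 3)/2 = -4
E[Y] = 5 * (-4) + 3 = -17

-17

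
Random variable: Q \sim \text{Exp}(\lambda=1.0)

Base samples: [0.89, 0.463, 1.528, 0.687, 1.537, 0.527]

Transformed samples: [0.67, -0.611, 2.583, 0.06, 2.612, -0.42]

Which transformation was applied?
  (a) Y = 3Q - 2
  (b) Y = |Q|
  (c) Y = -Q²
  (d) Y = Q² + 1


Checking option (a) Y = 3Q - 2:
  Q = 0.89 -> Y = 0.67 ✓
  Q = 0.463 -> Y = -0.611 ✓
  Q = 1.528 -> Y = 2.583 ✓
All samples match this transformation.

(a) 3Q - 2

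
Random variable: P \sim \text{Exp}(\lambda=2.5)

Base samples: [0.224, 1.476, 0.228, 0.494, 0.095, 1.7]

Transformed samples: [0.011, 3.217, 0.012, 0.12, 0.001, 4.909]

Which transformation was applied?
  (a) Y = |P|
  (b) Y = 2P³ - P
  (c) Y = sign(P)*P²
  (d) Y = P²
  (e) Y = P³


Checking option (e) Y = P³:
  P = 0.224 -> Y = 0.011 ✓
  P = 1.476 -> Y = 3.217 ✓
  P = 0.228 -> Y = 0.012 ✓
All samples match this transformation.

(e) P³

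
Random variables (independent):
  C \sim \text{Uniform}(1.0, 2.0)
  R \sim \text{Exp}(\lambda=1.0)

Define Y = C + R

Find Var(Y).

For independent RVs: Var(aX + bY) = a²Var(X) + b²Var(Y)
Var(C) = 0.083333333
Var(R) = 1
Var(Y) = 1²*0.083333333 + 1²*1
= 1*0.083333333 + 1*1 = 1.0833333

1.0833333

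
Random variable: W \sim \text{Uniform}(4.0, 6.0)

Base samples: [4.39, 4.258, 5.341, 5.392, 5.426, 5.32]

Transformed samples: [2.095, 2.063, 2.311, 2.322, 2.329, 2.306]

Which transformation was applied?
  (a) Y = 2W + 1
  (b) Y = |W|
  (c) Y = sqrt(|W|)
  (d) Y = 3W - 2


Checking option (c) Y = sqrt(|W|):
  W = 4.39 -> Y = 2.095 ✓
  W = 4.258 -> Y = 2.063 ✓
  W = 5.341 -> Y = 2.311 ✓
All samples match this transformation.

(c) sqrt(|W|)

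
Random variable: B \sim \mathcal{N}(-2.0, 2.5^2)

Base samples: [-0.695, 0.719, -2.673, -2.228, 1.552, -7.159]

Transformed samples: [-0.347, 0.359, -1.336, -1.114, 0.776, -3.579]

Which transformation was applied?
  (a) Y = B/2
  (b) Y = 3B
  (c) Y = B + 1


Checking option (a) Y = B/2:
  B = -0.695 -> Y = -0.347 ✓
  B = 0.719 -> Y = 0.359 ✓
  B = -2.673 -> Y = -1.336 ✓
All samples match this transformation.

(a) B/2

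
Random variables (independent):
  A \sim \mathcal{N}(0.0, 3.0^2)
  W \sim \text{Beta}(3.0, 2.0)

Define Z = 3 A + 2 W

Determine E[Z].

E[Z] = 3*E[A] + 2*E[W]
E[A] = 0
E[W] = 0.6
E[Z] = 3*0 + 2*0.6 = 1.2

1.2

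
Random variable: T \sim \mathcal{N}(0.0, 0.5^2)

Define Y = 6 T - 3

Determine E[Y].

For Y = 6T - 3:
E[Y] = 6 * E[T] - 3
E[T] = 0.0 = 0
E[Y] = 6 * 0 - 3 = -3

-3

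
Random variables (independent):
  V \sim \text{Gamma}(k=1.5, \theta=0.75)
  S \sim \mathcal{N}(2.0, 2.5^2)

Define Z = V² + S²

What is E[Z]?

E[Z] = E[V²] + E[S²]
E[V²] = Var(V) + E[V]² = 0.84375 + 1.265625 = 2.109375
E[S²] = Var(S) + E[S]² = 6.25 + 4 = 10.25
E[Z] = 2.109375 + 10.25 = 12.359375

12.359375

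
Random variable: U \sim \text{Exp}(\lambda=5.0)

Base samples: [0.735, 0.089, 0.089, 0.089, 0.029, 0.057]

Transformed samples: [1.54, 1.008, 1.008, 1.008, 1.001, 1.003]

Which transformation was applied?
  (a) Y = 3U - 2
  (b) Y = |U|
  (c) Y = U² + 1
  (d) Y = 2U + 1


Checking option (c) Y = U² + 1:
  U = 0.735 -> Y = 1.54 ✓
  U = 0.089 -> Y = 1.008 ✓
  U = 0.089 -> Y = 1.008 ✓
All samples match this transformation.

(c) U² + 1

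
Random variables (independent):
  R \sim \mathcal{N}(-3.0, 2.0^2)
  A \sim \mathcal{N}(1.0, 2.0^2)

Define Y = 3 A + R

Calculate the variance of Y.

For independent RVs: Var(aX + bY) = a²Var(X) + b²Var(Y)
Var(R) = 4
Var(A) = 4
Var(Y) = 1²*4 + 3²*4
= 1*4 + 9*4 = 40

40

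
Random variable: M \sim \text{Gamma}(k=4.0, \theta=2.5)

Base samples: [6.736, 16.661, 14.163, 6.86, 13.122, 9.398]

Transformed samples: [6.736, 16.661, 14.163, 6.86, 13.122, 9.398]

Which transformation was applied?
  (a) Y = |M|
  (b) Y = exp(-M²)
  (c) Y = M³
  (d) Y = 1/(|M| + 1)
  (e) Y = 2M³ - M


Checking option (a) Y = |M|:
  M = 6.736 -> Y = 6.736 ✓
  M = 16.661 -> Y = 16.661 ✓
  M = 14.163 -> Y = 14.163 ✓
All samples match this transformation.

(a) |M|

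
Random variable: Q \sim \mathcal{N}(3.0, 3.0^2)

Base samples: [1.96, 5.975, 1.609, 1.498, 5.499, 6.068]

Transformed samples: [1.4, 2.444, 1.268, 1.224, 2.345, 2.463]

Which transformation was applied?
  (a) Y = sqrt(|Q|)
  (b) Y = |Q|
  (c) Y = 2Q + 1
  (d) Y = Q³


Checking option (a) Y = sqrt(|Q|):
  Q = 1.96 -> Y = 1.4 ✓
  Q = 5.975 -> Y = 2.444 ✓
  Q = 1.609 -> Y = 1.268 ✓
All samples match this transformation.

(a) sqrt(|Q|)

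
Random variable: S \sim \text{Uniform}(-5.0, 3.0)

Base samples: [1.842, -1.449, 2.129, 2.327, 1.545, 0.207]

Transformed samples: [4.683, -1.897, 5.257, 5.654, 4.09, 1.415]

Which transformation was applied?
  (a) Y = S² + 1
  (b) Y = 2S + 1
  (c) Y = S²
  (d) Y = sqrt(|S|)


Checking option (b) Y = 2S + 1:
  S = 1.842 -> Y = 4.683 ✓
  S = -1.449 -> Y = -1.897 ✓
  S = 2.129 -> Y = 5.257 ✓
All samples match this transformation.

(b) 2S + 1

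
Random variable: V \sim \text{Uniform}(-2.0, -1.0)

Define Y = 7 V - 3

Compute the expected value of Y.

For Y = 7V - 3:
E[Y] = 7 * E[V] - 3
E[V] = (-2 - 1)/2 = -1.5
E[Y] = 7 * (-1.5) - 3 = -13.5

-13.5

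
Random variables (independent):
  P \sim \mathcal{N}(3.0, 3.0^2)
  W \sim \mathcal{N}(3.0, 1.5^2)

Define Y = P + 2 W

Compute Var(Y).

For independent RVs: Var(aX + bY) = a²Var(X) + b²Var(Y)
Var(P) = 9
Var(W) = 2.25
Var(Y) = 1²*9 + 2²*2.25
= 1*9 + 4*2.25 = 18

18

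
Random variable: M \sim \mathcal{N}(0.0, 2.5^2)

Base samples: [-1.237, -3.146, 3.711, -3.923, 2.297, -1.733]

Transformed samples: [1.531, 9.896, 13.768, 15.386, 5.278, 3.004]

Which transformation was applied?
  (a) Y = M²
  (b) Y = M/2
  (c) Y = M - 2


Checking option (a) Y = M²:
  M = -1.237 -> Y = 1.531 ✓
  M = -3.146 -> Y = 9.896 ✓
  M = 3.711 -> Y = 13.768 ✓
All samples match this transformation.

(a) M²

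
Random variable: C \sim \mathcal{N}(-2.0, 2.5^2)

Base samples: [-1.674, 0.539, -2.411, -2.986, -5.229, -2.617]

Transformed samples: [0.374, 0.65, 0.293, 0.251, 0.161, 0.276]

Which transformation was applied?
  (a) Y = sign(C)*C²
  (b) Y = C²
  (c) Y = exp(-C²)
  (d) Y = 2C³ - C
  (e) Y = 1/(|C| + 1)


Checking option (e) Y = 1/(|C| + 1):
  C = -1.674 -> Y = 0.374 ✓
  C = 0.539 -> Y = 0.65 ✓
  C = -2.411 -> Y = 0.293 ✓
All samples match this transformation.

(e) 1/(|C| + 1)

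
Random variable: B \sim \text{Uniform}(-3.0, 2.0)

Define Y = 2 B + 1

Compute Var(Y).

For Y = aB + b: Var(Y) = a² * Var(B)
Var(B) = (2 + 3)^2/12 = 2.0833333
Var(Y) = 2² * 2.0833333 = 4 * 2.0833333 = 8.3333333

8.3333333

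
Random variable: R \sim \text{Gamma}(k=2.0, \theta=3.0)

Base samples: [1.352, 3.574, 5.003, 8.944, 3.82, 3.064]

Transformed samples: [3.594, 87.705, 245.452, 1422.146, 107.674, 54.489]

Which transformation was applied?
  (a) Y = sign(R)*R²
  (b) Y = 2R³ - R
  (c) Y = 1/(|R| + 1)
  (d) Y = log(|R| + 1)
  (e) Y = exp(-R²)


Checking option (b) Y = 2R³ - R:
  R = 1.352 -> Y = 3.594 ✓
  R = 3.574 -> Y = 87.705 ✓
  R = 5.003 -> Y = 245.452 ✓
All samples match this transformation.

(b) 2R³ - R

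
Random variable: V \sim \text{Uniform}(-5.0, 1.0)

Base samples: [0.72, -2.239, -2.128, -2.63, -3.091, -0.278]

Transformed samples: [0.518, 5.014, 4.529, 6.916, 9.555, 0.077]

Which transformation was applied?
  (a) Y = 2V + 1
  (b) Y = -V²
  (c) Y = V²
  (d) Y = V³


Checking option (c) Y = V²:
  V = 0.72 -> Y = 0.518 ✓
  V = -2.239 -> Y = 5.014 ✓
  V = -2.128 -> Y = 4.529 ✓
All samples match this transformation.

(c) V²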